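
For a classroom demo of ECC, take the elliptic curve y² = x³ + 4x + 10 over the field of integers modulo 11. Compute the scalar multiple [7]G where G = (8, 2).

(9, 4)

Repeated addition: build up to 7G.
2G: tangent at (8, 2): λ = (3·8² + 4)/(2·2) ≡ 9/4. 4⁻¹ ≡ 3 (mod 11) since 4·3 = 12 ≡ 1, so λ ≡ 9·3 ≡ 5.
  x = λ² - 8 - 8 = 25 - 16 ≡ 9; y = λ·(8 - 9) - 2 ≡ 4. → (9, 4)
3G: (9, 4) + (8, 2). λ = (2 - 4)/(8 - 9) ≡ 9/10 mod 11. 10⁻¹ ≡ 10 (mod 11), so λ ≡ 2.
  x = λ² - 9 - 8 = 4 - 17 ≡ 9; y = λ·(9 - 9) - 4 ≡ 7. → (9, 7)
4G: (9, 7) + (8, 2). λ = (2 - 7)/(8 - 9) ≡ 6/10 mod 11. 10⁻¹ ≡ 10 (mod 11), so λ ≡ 5.
  x = λ² - 9 - 8 = 25 - 17 ≡ 8; y = λ·(9 - 8) - 7 ≡ 9. → (8, 9)
5G: (8, 9) + (8, 2): same x and y₁ ≡ -y₂, so the sum is the point at infinity.
6G: the point at infinity + (8, 2) = (8, 2) (identity).
7G: tangent at (8, 2): λ = (3·8² + 4)/(2·2) ≡ 9/4. 4⁻¹ ≡ 3 (mod 11) since 4·3 = 12 ≡ 1, so λ ≡ 9·3 ≡ 5.
  x = λ² - 8 - 8 = 25 - 16 ≡ 9; y = λ·(8 - 9) - 2 ≡ 4. → (9, 4)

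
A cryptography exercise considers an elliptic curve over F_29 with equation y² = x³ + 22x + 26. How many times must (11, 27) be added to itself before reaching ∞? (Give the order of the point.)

2P: tangent at (11, 27): λ = (3·11² + 22)/(2·27) ≡ 8/25. 25⁻¹ ≡ 7 (mod 29), so λ ≡ 8·7 ≡ 27.
  x = λ² - 11 - 11 = 729 - 22 ≡ 11; y = λ·(11 - 11) - 27 ≡ 2. → (11, 2)
3P: (11, 2) + (11, 27): same x and y₁ ≡ -y₂, so the sum is ∞.
3P = ∞, so the order is 3.

3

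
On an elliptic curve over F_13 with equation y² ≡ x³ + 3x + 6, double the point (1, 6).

(8, 10)

tangent at (1, 6): λ = (3·1² + 3)/(2·6) ≡ 6/12. 12⁻¹ ≡ 12 (mod 13), so λ ≡ 6·12 ≡ 7.
  x = λ² - 1 - 1 = 49 - 2 ≡ 8; y = λ·(1 - 8) - 6 ≡ 10. → (8, 10)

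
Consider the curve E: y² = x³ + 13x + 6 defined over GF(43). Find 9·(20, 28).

(24, 9)

Write G = (20, 28).
Repeated addition: build up to 9G.
2G: tangent at (20, 28): λ = (3·20² + 13)/(2·28) ≡ 9/13. 13⁻¹ ≡ 10 (mod 43) since 13·10 = 130 ≡ 1, so λ ≡ 9·10 ≡ 4.
  x = λ² - 20 - 20 = 16 - 40 ≡ 19; y = λ·(20 - 19) - 28 ≡ 19. → (19, 19)
3G: (19, 19) + (20, 28). λ = (28 - 19)/(20 - 19) ≡ 9/1 mod 43. 1⁻¹ ≡ 1 (mod 43), so λ ≡ 9.
  x = λ² - 19 - 20 = 81 - 39 ≡ 42; y = λ·(19 - 42) - 19 ≡ 32. → (42, 32)
4G: (42, 32) + (20, 28). λ = (28 - 32)/(20 - 42) ≡ 39/21 mod 43. 21⁻¹ ≡ 41 (mod 43), so λ ≡ 8.
  x = λ² - 42 - 20 = 64 - 62 ≡ 2; y = λ·(42 - 2) - 32 ≡ 30. → (2, 30)
5G: (2, 30) + (20, 28). λ = (28 - 30)/(20 - 2) ≡ 41/18 mod 43. 18⁻¹ ≡ 12 (mod 43) since 18·12 = 216 ≡ 1, so λ ≡ 19.
  x = λ² - 2 - 20 = 361 - 22 ≡ 38; y = λ·(2 - 38) - 30 ≡ 17. → (38, 17)
6G: (38, 17) + (20, 28). λ = (28 - 17)/(20 - 38) ≡ 11/25 mod 43. 25⁻¹ ≡ 31 (mod 43), so λ ≡ 40.
  x = λ² - 38 - 20 = 1600 - 58 ≡ 37; y = λ·(38 - 37) - 17 ≡ 23. → (37, 23)
7G: (37, 23) + (20, 28). λ = (28 - 23)/(20 - 37) ≡ 5/26 mod 43. 26⁻¹ ≡ 5 (mod 43) since 26·5 = 130 ≡ 1, so λ ≡ 25.
  x = λ² - 37 - 20 = 625 - 57 ≡ 9; y = λ·(37 - 9) - 23 ≡ 32. → (9, 32)
8G: (9, 32) + (20, 28). λ = (28 - 32)/(20 - 9) ≡ 39/11 mod 43. 11⁻¹ ≡ 4 (mod 43), so λ ≡ 27.
  x = λ² - 9 - 20 = 729 - 29 ≡ 12; y = λ·(9 - 12) - 32 ≡ 16. → (12, 16)
9G: (12, 16) + (20, 28). λ = (28 - 16)/(20 - 12) ≡ 12/8 mod 43. 8⁻¹ ≡ 27 (mod 43) since 8·27 = 216 ≡ 1, so λ ≡ 23.
  x = λ² - 12 - 20 = 529 - 32 ≡ 24; y = λ·(12 - 24) - 16 ≡ 9. → (24, 9)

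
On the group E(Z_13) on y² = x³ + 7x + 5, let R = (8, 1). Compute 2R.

tangent at (8, 1): λ = (3·8² + 7)/(2·1) ≡ 4/2. 2⁻¹ ≡ 7 (mod 13), so λ ≡ 4·7 ≡ 2.
  x = λ² - 8 - 8 = 4 - 16 ≡ 1; y = λ·(8 - 1) - 1 ≡ 0. → (1, 0)

(1, 0)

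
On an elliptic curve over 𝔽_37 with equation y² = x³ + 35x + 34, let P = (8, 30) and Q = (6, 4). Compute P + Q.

(8, 30) + (6, 4). λ = (4 - 30)/(6 - 8) ≡ 11/35 mod 37. 35⁻¹ ≡ 18 (mod 37), so λ ≡ 13.
  x = λ² - 8 - 6 = 169 - 14 ≡ 7; y = λ·(8 - 7) - 30 ≡ 20. → (7, 20)

(7, 20)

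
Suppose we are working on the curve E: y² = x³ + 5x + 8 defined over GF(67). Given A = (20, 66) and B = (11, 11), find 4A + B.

First 4A:
Repeated addition: build up to 4A.
2A: tangent at (20, 66): λ = (3·20² + 5)/(2·66) ≡ 66/65. 65⁻¹ ≡ 33 (mod 67) since 65·33 = 2145 ≡ 1, so λ ≡ 66·33 ≡ 34.
  x = λ² - 20 - 20 = 1156 - 40 ≡ 44; y = λ·(20 - 44) - 66 ≡ 56. → (44, 56)
3A: (44, 56) + (20, 66). λ = (66 - 56)/(20 - 44) ≡ 10/43 mod 67. 43⁻¹ ≡ 53 (mod 67), so λ ≡ 61.
  x = λ² - 44 - 20 = 3721 - 64 ≡ 39; y = λ·(44 - 39) - 56 ≡ 48. → (39, 48)
4A: (39, 48) + (20, 66). λ = (66 - 48)/(20 - 39) ≡ 18/48 mod 67. 48⁻¹ ≡ 7 (mod 67), so λ ≡ 59.
  x = λ² - 39 - 20 = 3481 - 59 ≡ 5; y = λ·(39 - 5) - 48 ≡ 15. → (5, 15)
4A = (5, 15).
Finally 4A + B:
(5, 15) + (11, 11). λ = (11 - 15)/(11 - 5) ≡ 63/6 mod 67. 6⁻¹ ≡ 56 (mod 67) since 6·56 = 336 ≡ 1, so λ ≡ 44.
  x = λ² - 5 - 11 = 1936 - 16 ≡ 44; y = λ·(5 - 44) - 15 ≡ 11. → (44, 11)

(44, 11)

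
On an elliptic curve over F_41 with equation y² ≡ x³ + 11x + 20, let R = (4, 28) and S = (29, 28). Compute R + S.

(8, 13)

(4, 28) + (29, 28). λ = (28 - 28)/(29 - 4) ≡ 0/25 mod 41. 25⁻¹ ≡ 23 (mod 41), so λ ≡ 0.
  x = λ² - 4 - 29 = 0 - 33 ≡ 8; y = λ·(4 - 8) - 28 ≡ 13. → (8, 13)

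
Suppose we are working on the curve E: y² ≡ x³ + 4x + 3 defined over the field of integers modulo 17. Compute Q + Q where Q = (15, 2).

(3, 12)

tangent at (15, 2): λ = (3·15² + 4)/(2·2) ≡ 16/4. 4⁻¹ ≡ 13 (mod 17), so λ ≡ 16·13 ≡ 4.
  x = λ² - 15 - 15 = 16 - 30 ≡ 3; y = λ·(15 - 3) - 2 ≡ 12. → (3, 12)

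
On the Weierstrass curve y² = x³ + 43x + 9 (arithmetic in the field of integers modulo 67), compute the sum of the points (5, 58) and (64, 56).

(5, 58) + (64, 56). λ = (56 - 58)/(64 - 5) ≡ 65/59 mod 67. 59⁻¹ ≡ 25 (mod 67) since 59·25 = 1475 ≡ 1, so λ ≡ 17.
  x = λ² - 5 - 64 = 289 - 69 ≡ 19; y = λ·(5 - 19) - 58 ≡ 39. → (19, 39)

(19, 39)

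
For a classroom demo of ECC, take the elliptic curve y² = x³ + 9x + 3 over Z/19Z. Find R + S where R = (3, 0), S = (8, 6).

(3, 0) + (8, 6). λ = (6 - 0)/(8 - 3) ≡ 6/5 mod 19. 5⁻¹ ≡ 4 (mod 19) since 5·4 = 20 ≡ 1, so λ ≡ 5.
  x = λ² - 3 - 8 = 25 - 11 ≡ 14; y = λ·(3 - 14) - 0 ≡ 2. → (14, 2)

(14, 2)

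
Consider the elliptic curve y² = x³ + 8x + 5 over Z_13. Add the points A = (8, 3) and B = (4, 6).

(8, 3) + (4, 6). λ = (6 - 3)/(4 - 8) ≡ 3/9 mod 13. 9⁻¹ ≡ 3 (mod 13), so λ ≡ 9.
  x = λ² - 8 - 4 = 81 - 12 ≡ 4; y = λ·(8 - 4) - 3 ≡ 7. → (4, 7)

(4, 7)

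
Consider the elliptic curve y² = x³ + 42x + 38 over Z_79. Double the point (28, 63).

(68, 46)

tangent at (28, 63): λ = (3·28² + 42)/(2·63) ≡ 24/47. 47⁻¹ ≡ 37 (mod 79), so λ ≡ 24·37 ≡ 19.
  x = λ² - 28 - 28 = 361 - 56 ≡ 68; y = λ·(28 - 68) - 63 ≡ 46. → (68, 46)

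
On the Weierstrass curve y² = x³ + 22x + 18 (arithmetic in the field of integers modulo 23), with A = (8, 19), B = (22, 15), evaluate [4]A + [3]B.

First 4A:
Repeated addition: build up to 4A.
2A: tangent at (8, 19): λ = (3·8² + 22)/(2·19) ≡ 7/15. 15⁻¹ ≡ 20 (mod 23), so λ ≡ 7·20 ≡ 2.
  x = λ² - 8 - 8 = 4 - 16 ≡ 11; y = λ·(8 - 11) - 19 ≡ 21. → (11, 21)
3A: (11, 21) + (8, 19). λ = (19 - 21)/(8 - 11) ≡ 21/20 mod 23. 20⁻¹ ≡ 15 (mod 23) since 20·15 = 300 ≡ 1, so λ ≡ 16.
  x = λ² - 11 - 8 = 256 - 19 ≡ 7; y = λ·(11 - 7) - 21 ≡ 20. → (7, 20)
4A: (7, 20) + (8, 19). λ = (19 - 20)/(8 - 7) ≡ 22/1 mod 23. 1⁻¹ ≡ 1 (mod 23), so λ ≡ 22.
  x = λ² - 7 - 8 = 484 - 15 ≡ 9; y = λ·(7 - 9) - 20 ≡ 5. → (9, 5)
4A = (9, 5).
Next 3B:
Repeated addition: build up to 3B.
2B: tangent at (22, 15): λ = (3·22² + 22)/(2·15) ≡ 2/7. 7⁻¹ ≡ 10 (mod 23) since 7·10 = 70 ≡ 1, so λ ≡ 2·10 ≡ 20.
  x = λ² - 22 - 22 = 400 - 44 ≡ 11; y = λ·(22 - 11) - 15 ≡ 21. → (11, 21)
3B: (11, 21) + (22, 15). λ = (15 - 21)/(22 - 11) ≡ 17/11 mod 23. 11⁻¹ ≡ 21 (mod 23), so λ ≡ 12.
  x = λ² - 11 - 22 = 144 - 33 ≡ 19; y = λ·(11 - 19) - 21 ≡ 21. → (19, 21)
3B = (19, 21).
Finally 4A + 3B:
(9, 5) + (19, 21). λ = (21 - 5)/(19 - 9) ≡ 16/10 mod 23. 10⁻¹ ≡ 7 (mod 23), so λ ≡ 20.
  x = λ² - 9 - 19 = 400 - 28 ≡ 4; y = λ·(9 - 4) - 5 ≡ 3. → (4, 3)

(4, 3)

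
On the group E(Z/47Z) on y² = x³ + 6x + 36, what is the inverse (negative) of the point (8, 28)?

-(8, 28) = (8, -28 mod 47) = (8, 19).

(8, 19)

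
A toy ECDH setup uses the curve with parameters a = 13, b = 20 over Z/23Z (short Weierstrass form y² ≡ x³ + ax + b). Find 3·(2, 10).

Write Q = (2, 10).
Repeated addition: build up to 3Q.
2Q: tangent at (2, 10): λ = (3·2² + 13)/(2·10) ≡ 2/20. 20⁻¹ ≡ 15 (mod 23), so λ ≡ 2·15 ≡ 7.
  x = λ² - 2 - 2 = 49 - 4 ≡ 22; y = λ·(2 - 22) - 10 ≡ 11. → (22, 11)
3Q: (22, 11) + (2, 10). λ = (10 - 11)/(2 - 22) ≡ 22/3 mod 23. 3⁻¹ ≡ 8 (mod 23), so λ ≡ 15.
  x = λ² - 22 - 2 = 225 - 24 ≡ 17; y = λ·(22 - 17) - 11 ≡ 18. → (17, 18)

(17, 18)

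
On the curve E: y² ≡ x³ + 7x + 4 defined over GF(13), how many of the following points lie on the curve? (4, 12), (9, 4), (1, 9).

(4, 12): 12² ≡ 1, rhs ≡ 5 → off.
(9, 4): 4² ≡ 3, rhs ≡ 3 → on.
(1, 9): 9² ≡ 3, rhs ≡ 12 → off.

1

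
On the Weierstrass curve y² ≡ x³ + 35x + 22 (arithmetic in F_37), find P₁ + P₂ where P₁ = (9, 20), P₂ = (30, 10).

(9, 20) + (30, 10). λ = (10 - 20)/(30 - 9) ≡ 27/21 mod 37. 21⁻¹ ≡ 30 (mod 37) since 21·30 = 630 ≡ 1, so λ ≡ 33.
  x = λ² - 9 - 30 = 1089 - 39 ≡ 14; y = λ·(9 - 14) - 20 ≡ 0. → (14, 0)

(14, 0)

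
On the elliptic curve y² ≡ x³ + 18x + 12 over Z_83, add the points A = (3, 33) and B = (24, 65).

(6, 81)

(3, 33) + (24, 65). λ = (65 - 33)/(24 - 3) ≡ 32/21 mod 83. 21⁻¹ ≡ 4 (mod 83), so λ ≡ 45.
  x = λ² - 3 - 24 = 2025 - 27 ≡ 6; y = λ·(3 - 6) - 33 ≡ 81. → (6, 81)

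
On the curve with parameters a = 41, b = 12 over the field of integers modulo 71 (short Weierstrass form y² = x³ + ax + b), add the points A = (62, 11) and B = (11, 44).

(8, 0)

(62, 11) + (11, 44). λ = (44 - 11)/(11 - 62) ≡ 33/20 mod 71. 20⁻¹ ≡ 32 (mod 71) since 20·32 = 640 ≡ 1, so λ ≡ 62.
  x = λ² - 62 - 11 = 3844 - 73 ≡ 8; y = λ·(62 - 8) - 11 ≡ 0. → (8, 0)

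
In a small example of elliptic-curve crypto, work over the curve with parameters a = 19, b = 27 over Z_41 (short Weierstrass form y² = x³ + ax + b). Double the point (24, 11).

(2, 14)

tangent at (24, 11): λ = (3·24² + 19)/(2·11) ≡ 25/22. 22⁻¹ ≡ 28 (mod 41) since 22·28 = 616 ≡ 1, so λ ≡ 25·28 ≡ 3.
  x = λ² - 24 - 24 = 9 - 48 ≡ 2; y = λ·(24 - 2) - 11 ≡ 14. → (2, 14)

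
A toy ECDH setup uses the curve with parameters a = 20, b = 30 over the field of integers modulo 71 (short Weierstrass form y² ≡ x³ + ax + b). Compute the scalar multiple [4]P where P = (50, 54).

Repeated addition: build up to 4P.
2P: tangent at (50, 54): λ = (3·50² + 20)/(2·54) ≡ 65/37. 37⁻¹ ≡ 48 (mod 71), so λ ≡ 65·48 ≡ 67.
  x = λ² - 50 - 50 = 4489 - 100 ≡ 58; y = λ·(50 - 58) - 54 ≡ 49. → (58, 49)
3P: (58, 49) + (50, 54). λ = (54 - 49)/(50 - 58) ≡ 5/63 mod 71. 63⁻¹ ≡ 62 (mod 71) since 63·62 = 3906 ≡ 1, so λ ≡ 26.
  x = λ² - 58 - 50 = 676 - 108 ≡ 0; y = λ·(58 - 0) - 49 ≡ 39. → (0, 39)
4P: (0, 39) + (50, 54). λ = (54 - 39)/(50 - 0) ≡ 15/50 mod 71. 50⁻¹ ≡ 27 (mod 71), so λ ≡ 50.
  x = λ² - 0 - 50 = 2500 - 50 ≡ 36; y = λ·(0 - 36) - 39 ≡ 7. → (36, 7)

(36, 7)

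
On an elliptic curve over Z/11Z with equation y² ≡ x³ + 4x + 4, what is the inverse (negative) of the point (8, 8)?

-(8, 8) = (8, -8 mod 11) = (8, 3).

(8, 3)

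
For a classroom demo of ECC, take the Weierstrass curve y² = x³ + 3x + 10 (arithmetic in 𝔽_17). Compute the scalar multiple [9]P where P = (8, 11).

(9, 1)

Double-and-add on 9 = (1001)₂. Start with P = (8, 11) for the leading 1-bit.
double: tangent at (8, 11): λ = (3·8² + 3)/(2·11) ≡ 8/5. 5⁻¹ ≡ 7 (mod 17) since 5·7 = 35 ≡ 1, so λ ≡ 8·7 ≡ 5.
  x = λ² - 8 - 8 = 25 - 16 ≡ 9; y = λ·(8 - 9) - 11 ≡ 1. → (9, 1)
double: tangent at (9, 1): λ = (3·9² + 3)/(2·1) ≡ 8/2. 2⁻¹ ≡ 9 (mod 17) since 2·9 = 18 ≡ 1, so λ ≡ 8·9 ≡ 4.
  x = λ² - 9 - 9 = 16 - 18 ≡ 15; y = λ·(9 - 15) - 1 ≡ 9. → (15, 9)
double: tangent at (15, 9): λ = (3·15² + 3)/(2·9) ≡ 15/1. 1⁻¹ ≡ 1 (mod 17), so λ ≡ 15·1 ≡ 15.
  x = λ² - 15 - 15 = 225 - 30 ≡ 8; y = λ·(15 - 8) - 9 ≡ 11. → (8, 11)
add P: tangent at (8, 11): λ = (3·8² + 3)/(2·11) ≡ 8/5. 5⁻¹ ≡ 7 (mod 17) since 5·7 = 35 ≡ 1, so λ ≡ 8·7 ≡ 5.
  x = λ² - 8 - 8 = 25 - 16 ≡ 9; y = λ·(8 - 9) - 11 ≡ 1. → (9, 1)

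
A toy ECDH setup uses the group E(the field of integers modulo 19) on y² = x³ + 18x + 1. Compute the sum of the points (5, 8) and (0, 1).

(5, 8) + (0, 1). λ = (1 - 8)/(0 - 5) ≡ 12/14 mod 19. 14⁻¹ ≡ 15 (mod 19), so λ ≡ 9.
  x = λ² - 5 - 0 = 81 - 5 ≡ 0; y = λ·(5 - 0) - 8 ≡ 18. → (0, 18)

(0, 18)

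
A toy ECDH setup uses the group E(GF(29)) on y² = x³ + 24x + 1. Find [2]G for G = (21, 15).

tangent at (21, 15): λ = (3·21² + 24)/(2·15) ≡ 13/1. 1⁻¹ ≡ 1 (mod 29), so λ ≡ 13·1 ≡ 13.
  x = λ² - 21 - 21 = 169 - 42 ≡ 11; y = λ·(21 - 11) - 15 ≡ 28. → (11, 28)

(11, 28)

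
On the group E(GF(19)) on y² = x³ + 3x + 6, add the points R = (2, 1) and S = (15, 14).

(2, 1) + (15, 14). λ = (14 - 1)/(15 - 2) ≡ 13/13 mod 19. 13⁻¹ ≡ 3 (mod 19), so λ ≡ 1.
  x = λ² - 2 - 15 = 1 - 17 ≡ 3; y = λ·(2 - 3) - 1 ≡ 17. → (3, 17)

(3, 17)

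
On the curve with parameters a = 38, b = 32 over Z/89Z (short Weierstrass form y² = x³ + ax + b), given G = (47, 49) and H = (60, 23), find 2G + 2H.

(73, 57)

First 2G:
Repeated addition: build up to 2G.
2G: tangent at (47, 49): λ = (3·47² + 38)/(2·49) ≡ 79/9. 9⁻¹ ≡ 10 (mod 89), so λ ≡ 79·10 ≡ 78.
  x = λ² - 47 - 47 = 6084 - 94 ≡ 27; y = λ·(47 - 27) - 49 ≡ 87. → (27, 87)
2G = (27, 87).
Next 2H:
Repeated addition: build up to 2H.
2H: tangent at (60, 23): λ = (3·60² + 38)/(2·23) ≡ 69/46. 46⁻¹ ≡ 60 (mod 89), so λ ≡ 69·60 ≡ 46.
  x = λ² - 60 - 60 = 2116 - 120 ≡ 38; y = λ·(60 - 38) - 23 ≡ 10. → (38, 10)
2H = (38, 10).
Finally 2G + 2H:
(27, 87) + (38, 10). λ = (10 - 87)/(38 - 27) ≡ 12/11 mod 89. 11⁻¹ ≡ 81 (mod 89) since 11·81 = 891 ≡ 1, so λ ≡ 82.
  x = λ² - 27 - 38 = 6724 - 65 ≡ 73; y = λ·(27 - 73) - 87 ≡ 57. → (73, 57)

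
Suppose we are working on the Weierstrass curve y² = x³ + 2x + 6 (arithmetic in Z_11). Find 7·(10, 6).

Write P = (10, 6).
Repeated addition: build up to 7P.
2P: tangent at (10, 6): λ = (3·10² + 2)/(2·6) ≡ 5/1. 1⁻¹ ≡ 1 (mod 11) since 1·1 = 1 ≡ 1, so λ ≡ 5·1 ≡ 5.
  x = λ² - 10 - 10 = 25 - 20 ≡ 5; y = λ·(10 - 5) - 6 ≡ 8. → (5, 8)
3P: (5, 8) + (10, 6). λ = (6 - 8)/(10 - 5) ≡ 9/5 mod 11. 5⁻¹ ≡ 9 (mod 11) since 5·9 = 45 ≡ 1, so λ ≡ 4.
  x = λ² - 5 - 10 = 16 - 15 ≡ 1; y = λ·(5 - 1) - 8 ≡ 8. → (1, 8)
4P: (1, 8) + (10, 6). λ = (6 - 8)/(10 - 1) ≡ 9/9 mod 11. 9⁻¹ ≡ 5 (mod 11), so λ ≡ 1.
  x = λ² - 1 - 10 = 1 - 11 ≡ 1; y = λ·(1 - 1) - 8 ≡ 3. → (1, 3)
5P: (1, 3) + (10, 6). λ = (6 - 3)/(10 - 1) ≡ 3/9 mod 11. 9⁻¹ ≡ 5 (mod 11), so λ ≡ 4.
  x = λ² - 1 - 10 = 16 - 11 ≡ 5; y = λ·(1 - 5) - 3 ≡ 3. → (5, 3)
6P: (5, 3) + (10, 6). λ = (6 - 3)/(10 - 5) ≡ 3/5 mod 11. 5⁻¹ ≡ 9 (mod 11), so λ ≡ 5.
  x = λ² - 5 - 10 = 25 - 15 ≡ 10; y = λ·(5 - 10) - 3 ≡ 5. → (10, 5)
7P: (10, 5) + (10, 6): same x and y₁ ≡ -y₂, so the sum is O.

O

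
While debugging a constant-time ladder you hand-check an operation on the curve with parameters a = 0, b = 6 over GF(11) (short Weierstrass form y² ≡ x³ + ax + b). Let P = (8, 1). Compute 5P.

(8, 10)

Repeated addition: build up to 5P.
2P: tangent at (8, 1): λ = (3·8² + 0)/(2·1) ≡ 5/2. 2⁻¹ ≡ 6 (mod 11) since 2·6 = 12 ≡ 1, so λ ≡ 5·6 ≡ 8.
  x = λ² - 8 - 8 = 64 - 16 ≡ 4; y = λ·(8 - 4) - 1 ≡ 9. → (4, 9)
3P: (4, 9) + (8, 1). λ = (1 - 9)/(8 - 4) ≡ 3/4 mod 11. 4⁻¹ ≡ 3 (mod 11), so λ ≡ 9.
  x = λ² - 4 - 8 = 81 - 12 ≡ 3; y = λ·(4 - 3) - 9 ≡ 0. → (3, 0)
4P: (3, 0) + (8, 1). λ = (1 - 0)/(8 - 3) ≡ 1/5 mod 11. 5⁻¹ ≡ 9 (mod 11), so λ ≡ 9.
  x = λ² - 3 - 8 = 81 - 11 ≡ 4; y = λ·(3 - 4) - 0 ≡ 2. → (4, 2)
5P: (4, 2) + (8, 1). λ = (1 - 2)/(8 - 4) ≡ 10/4 mod 11. 4⁻¹ ≡ 3 (mod 11), so λ ≡ 8.
  x = λ² - 4 - 8 = 64 - 12 ≡ 8; y = λ·(4 - 8) - 2 ≡ 10. → (8, 10)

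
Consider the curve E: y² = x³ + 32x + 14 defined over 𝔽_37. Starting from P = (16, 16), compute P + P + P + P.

(24, 19)

Repeated addition: build up to 4P.
2P: tangent at (16, 16): λ = (3·16² + 32)/(2·16) ≡ 23/32. 32⁻¹ ≡ 22 (mod 37) since 32·22 = 704 ≡ 1, so λ ≡ 23·22 ≡ 25.
  x = λ² - 16 - 16 = 625 - 32 ≡ 1; y = λ·(16 - 1) - 16 ≡ 26. → (1, 26)
3P: (1, 26) + (16, 16). λ = (16 - 26)/(16 - 1) ≡ 27/15 mod 37. 15⁻¹ ≡ 5 (mod 37), so λ ≡ 24.
  x = λ² - 1 - 16 = 576 - 17 ≡ 4; y = λ·(1 - 4) - 26 ≡ 13. → (4, 13)
4P: (4, 13) + (16, 16). λ = (16 - 13)/(16 - 4) ≡ 3/12 mod 37. 12⁻¹ ≡ 34 (mod 37), so λ ≡ 28.
  x = λ² - 4 - 16 = 784 - 20 ≡ 24; y = λ·(4 - 24) - 13 ≡ 19. → (24, 19)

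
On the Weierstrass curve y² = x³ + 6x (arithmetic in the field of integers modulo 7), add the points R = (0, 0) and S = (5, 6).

(0, 0) + (5, 6). λ = (6 - 0)/(5 - 0) ≡ 6/5 mod 7. 5⁻¹ ≡ 3 (mod 7), so λ ≡ 4.
  x = λ² - 0 - 5 = 16 - 5 ≡ 4; y = λ·(0 - 4) - 0 ≡ 5. → (4, 5)

(4, 5)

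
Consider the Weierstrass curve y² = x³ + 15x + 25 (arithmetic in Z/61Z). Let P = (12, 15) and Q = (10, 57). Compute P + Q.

(12, 15) + (10, 57). λ = (57 - 15)/(10 - 12) ≡ 42/59 mod 61. 59⁻¹ ≡ 30 (mod 61) since 59·30 = 1770 ≡ 1, so λ ≡ 40.
  x = λ² - 12 - 10 = 1600 - 22 ≡ 53; y = λ·(12 - 53) - 15 ≡ 53. → (53, 53)

(53, 53)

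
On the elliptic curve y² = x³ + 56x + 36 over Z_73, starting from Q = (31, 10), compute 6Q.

Double-and-add on 6 = (110)₂. Start with Q = (31, 10) for the leading 1-bit.
double: tangent at (31, 10): λ = (3·31² + 56)/(2·10) ≡ 19/20. 20⁻¹ ≡ 11 (mod 73), so λ ≡ 19·11 ≡ 63.
  x = λ² - 31 - 31 = 3969 - 62 ≡ 38; y = λ·(31 - 38) - 10 ≡ 60. → (38, 60)
add Q: (38, 60) + (31, 10). λ = (10 - 60)/(31 - 38) ≡ 23/66 mod 73. 66⁻¹ ≡ 52 (mod 73), so λ ≡ 28.
  x = λ² - 38 - 31 = 784 - 69 ≡ 58; y = λ·(38 - 58) - 60 ≡ 37. → (58, 37)
double: tangent at (58, 37): λ = (3·58² + 56)/(2·37) ≡ 1/1. 1⁻¹ ≡ 1 (mod 73), so λ ≡ 1·1 ≡ 1.
  x = λ² - 58 - 58 = 1 - 116 ≡ 31; y = λ·(58 - 31) - 37 ≡ 63. → (31, 63)

(31, 63)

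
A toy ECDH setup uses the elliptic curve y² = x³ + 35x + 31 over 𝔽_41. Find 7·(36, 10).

(17, 39)

Write P = (36, 10).
Repeated addition: build up to 7P.
2P: tangent at (36, 10): λ = (3·36² + 35)/(2·10) ≡ 28/20. 20⁻¹ ≡ 39 (mod 41), so λ ≡ 28·39 ≡ 26.
  x = λ² - 36 - 36 = 676 - 72 ≡ 30; y = λ·(36 - 30) - 10 ≡ 23. → (30, 23)
3P: (30, 23) + (36, 10). λ = (10 - 23)/(36 - 30) ≡ 28/6 mod 41. 6⁻¹ ≡ 7 (mod 41), so λ ≡ 32.
  x = λ² - 30 - 36 = 1024 - 66 ≡ 15; y = λ·(30 - 15) - 23 ≡ 6. → (15, 6)
4P: (15, 6) + (36, 10). λ = (10 - 6)/(36 - 15) ≡ 4/21 mod 41. 21⁻¹ ≡ 2 (mod 41), so λ ≡ 8.
  x = λ² - 15 - 36 = 64 - 51 ≡ 13; y = λ·(15 - 13) - 6 ≡ 10. → (13, 10)
5P: (13, 10) + (36, 10). λ = (10 - 10)/(36 - 13) ≡ 0/23 mod 41. 23⁻¹ ≡ 25 (mod 41) since 23·25 = 575 ≡ 1, so λ ≡ 0.
  x = λ² - 13 - 36 = 0 - 49 ≡ 33; y = λ·(13 - 33) - 10 ≡ 31. → (33, 31)
6P: (33, 31) + (36, 10). λ = (10 - 31)/(36 - 33) ≡ 20/3 mod 41. 3⁻¹ ≡ 14 (mod 41), so λ ≡ 34.
  x = λ² - 33 - 36 = 1156 - 69 ≡ 21; y = λ·(33 - 21) - 31 ≡ 8. → (21, 8)
7P: (21, 8) + (36, 10). λ = (10 - 8)/(36 - 21) ≡ 2/15 mod 41. 15⁻¹ ≡ 11 (mod 41) since 15·11 = 165 ≡ 1, so λ ≡ 22.
  x = λ² - 21 - 36 = 484 - 57 ≡ 17; y = λ·(21 - 17) - 8 ≡ 39. → (17, 39)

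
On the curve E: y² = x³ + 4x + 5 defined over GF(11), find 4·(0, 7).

O

Write P = (0, 7).
Double-and-add on 4 = (100)₂. Start with P = (0, 7) for the leading 1-bit.
double: tangent at (0, 7): λ = (3·0² + 4)/(2·7) ≡ 4/3. 3⁻¹ ≡ 4 (mod 11), so λ ≡ 4·4 ≡ 5.
  x = λ² - 0 - 0 = 25 - 0 ≡ 3; y = λ·(0 - 3) - 7 ≡ 0. → (3, 0)
double: (3, 0) + (3, 0): same x and y₁ ≡ -y₂, so the sum is O.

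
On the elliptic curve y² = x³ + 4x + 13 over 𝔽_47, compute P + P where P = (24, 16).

(27, 39)

tangent at (24, 16): λ = (3·24² + 4)/(2·16) ≡ 40/32. 32⁻¹ ≡ 25 (mod 47), so λ ≡ 40·25 ≡ 13.
  x = λ² - 24 - 24 = 169 - 48 ≡ 27; y = λ·(24 - 27) - 16 ≡ 39. → (27, 39)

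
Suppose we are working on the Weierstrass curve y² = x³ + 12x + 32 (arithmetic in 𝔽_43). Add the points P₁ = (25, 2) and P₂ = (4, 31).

(25, 2) + (4, 31). λ = (31 - 2)/(4 - 25) ≡ 29/22 mod 43. 22⁻¹ ≡ 2 (mod 43), so λ ≡ 15.
  x = λ² - 25 - 4 = 225 - 29 ≡ 24; y = λ·(25 - 24) - 2 ≡ 13. → (24, 13)

(24, 13)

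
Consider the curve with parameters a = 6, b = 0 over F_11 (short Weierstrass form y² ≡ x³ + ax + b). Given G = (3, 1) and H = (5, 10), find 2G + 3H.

First 2G:
Repeated addition: build up to 2G.
2G: tangent at (3, 1): λ = (3·3² + 6)/(2·1) ≡ 0/2. 2⁻¹ ≡ 6 (mod 11), so λ ≡ 0·6 ≡ 0.
  x = λ² - 3 - 3 = 0 - 6 ≡ 5; y = λ·(3 - 5) - 1 ≡ 10. → (5, 10)
2G = (5, 10).
Next 3H:
Repeated addition: build up to 3H.
2H: tangent at (5, 10): λ = (3·5² + 6)/(2·10) ≡ 4/9. 9⁻¹ ≡ 5 (mod 11), so λ ≡ 4·5 ≡ 9.
  x = λ² - 5 - 5 = 81 - 10 ≡ 5; y = λ·(5 - 5) - 10 ≡ 1. → (5, 1)
3H: (5, 1) + (5, 10): same x and y₁ ≡ -y₂, so the sum is 𝒪.
3H = 𝒪.
Finally 2G + 3H:
(5, 10) + 𝒪 = (5, 10) (identity).

(5, 10)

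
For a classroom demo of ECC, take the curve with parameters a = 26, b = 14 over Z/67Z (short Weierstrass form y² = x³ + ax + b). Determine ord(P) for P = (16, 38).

5

2P: tangent at (16, 38): λ = (3·16² + 26)/(2·38) ≡ 57/9. 9⁻¹ ≡ 15 (mod 67) since 9·15 = 135 ≡ 1, so λ ≡ 57·15 ≡ 51.
  x = λ² - 16 - 16 = 2601 - 32 ≡ 23; y = λ·(16 - 23) - 38 ≡ 7. → (23, 7)
3P: (23, 7) + (16, 38). λ = (38 - 7)/(16 - 23) ≡ 31/60 mod 67. 60⁻¹ ≡ 19 (mod 67) since 60·19 = 1140 ≡ 1, so λ ≡ 53.
  x = λ² - 23 - 16 = 2809 - 39 ≡ 23; y = λ·(23 - 23) - 7 ≡ 60. → (23, 60)
4P: (23, 60) + (16, 38). λ = (38 - 60)/(16 - 23) ≡ 45/60 mod 67. 60⁻¹ ≡ 19 (mod 67) since 60·19 = 1140 ≡ 1, so λ ≡ 51.
  x = λ² - 23 - 16 = 2601 - 39 ≡ 16; y = λ·(23 - 16) - 60 ≡ 29. → (16, 29)
5P: (16, 29) + (16, 38): same x and y₁ ≡ -y₂, so the sum is O.
5P = O, so the order is 5.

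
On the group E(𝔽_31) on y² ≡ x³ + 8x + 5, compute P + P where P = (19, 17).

(28, 27)

tangent at (19, 17): λ = (3·19² + 8)/(2·17) ≡ 6/3. 3⁻¹ ≡ 21 (mod 31), so λ ≡ 6·21 ≡ 2.
  x = λ² - 19 - 19 = 4 - 38 ≡ 28; y = λ·(19 - 28) - 17 ≡ 27. → (28, 27)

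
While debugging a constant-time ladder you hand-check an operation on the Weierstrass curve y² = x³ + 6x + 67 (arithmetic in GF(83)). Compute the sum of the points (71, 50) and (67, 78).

(77, 75)

(71, 50) + (67, 78). λ = (78 - 50)/(67 - 71) ≡ 28/79 mod 83. 79⁻¹ ≡ 62 (mod 83) since 79·62 = 4898 ≡ 1, so λ ≡ 76.
  x = λ² - 71 - 67 = 5776 - 138 ≡ 77; y = λ·(71 - 77) - 50 ≡ 75. → (77, 75)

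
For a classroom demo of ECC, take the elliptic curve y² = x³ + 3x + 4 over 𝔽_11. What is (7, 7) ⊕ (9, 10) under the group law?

(7, 7) + (9, 10). λ = (10 - 7)/(9 - 7) ≡ 3/2 mod 11. 2⁻¹ ≡ 6 (mod 11), so λ ≡ 7.
  x = λ² - 7 - 9 = 49 - 16 ≡ 0; y = λ·(7 - 0) - 7 ≡ 9. → (0, 9)

(0, 9)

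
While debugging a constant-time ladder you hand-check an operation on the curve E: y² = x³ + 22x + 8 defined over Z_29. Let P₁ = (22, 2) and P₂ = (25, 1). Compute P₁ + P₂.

(22, 2) + (25, 1). λ = (1 - 2)/(25 - 22) ≡ 28/3 mod 29. 3⁻¹ ≡ 10 (mod 29), so λ ≡ 19.
  x = λ² - 22 - 25 = 361 - 47 ≡ 24; y = λ·(22 - 24) - 2 ≡ 18. → (24, 18)

(24, 18)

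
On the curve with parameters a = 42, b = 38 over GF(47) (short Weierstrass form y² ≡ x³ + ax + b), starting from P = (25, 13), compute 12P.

Double-and-add on 12 = (1100)₂. Start with P = (25, 13) for the leading 1-bit.
double: tangent at (25, 13): λ = (3·25² + 42)/(2·13) ≡ 37/26. 26⁻¹ ≡ 38 (mod 47), so λ ≡ 37·38 ≡ 43.
  x = λ² - 25 - 25 = 1849 - 50 ≡ 13; y = λ·(25 - 13) - 13 ≡ 33. → (13, 33)
add P: (13, 33) + (25, 13). λ = (13 - 33)/(25 - 13) ≡ 27/12 mod 47. 12⁻¹ ≡ 4 (mod 47), so λ ≡ 14.
  x = λ² - 13 - 25 = 196 - 38 ≡ 17; y = λ·(13 - 17) - 33 ≡ 5. → (17, 5)
double: tangent at (17, 5): λ = (3·17² + 42)/(2·5) ≡ 16/10. 10⁻¹ ≡ 33 (mod 47), so λ ≡ 16·33 ≡ 11.
  x = λ² - 17 - 17 = 121 - 34 ≡ 40; y = λ·(17 - 40) - 5 ≡ 24. → (40, 24)
double: tangent at (40, 24): λ = (3·40² + 42)/(2·24) ≡ 1/1. 1⁻¹ ≡ 1 (mod 47), so λ ≡ 1·1 ≡ 1.
  x = λ² - 40 - 40 = 1 - 80 ≡ 15; y = λ·(40 - 15) - 24 ≡ 1. → (15, 1)

(15, 1)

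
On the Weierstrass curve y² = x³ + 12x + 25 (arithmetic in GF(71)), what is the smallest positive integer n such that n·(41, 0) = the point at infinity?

2P: (41, 0) + (41, 0): same x and y₁ ≡ -y₂, so the sum is the point at infinity.
2P = the point at infinity, so the order is 2.

2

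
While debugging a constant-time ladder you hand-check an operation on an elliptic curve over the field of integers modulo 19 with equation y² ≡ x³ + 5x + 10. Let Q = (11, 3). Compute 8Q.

Repeated addition: build up to 8Q.
2Q: tangent at (11, 3): λ = (3·11² + 5)/(2·3) ≡ 7/6. 6⁻¹ ≡ 16 (mod 19), so λ ≡ 7·16 ≡ 17.
  x = λ² - 11 - 11 = 289 - 22 ≡ 1; y = λ·(11 - 1) - 3 ≡ 15. → (1, 15)
3Q: (1, 15) + (11, 3). λ = (3 - 15)/(11 - 1) ≡ 7/10 mod 19. 10⁻¹ ≡ 2 (mod 19) since 10·2 = 20 ≡ 1, so λ ≡ 14.
  x = λ² - 1 - 11 = 196 - 12 ≡ 13; y = λ·(1 - 13) - 15 ≡ 7. → (13, 7)
4Q: (13, 7) + (11, 3). λ = (3 - 7)/(11 - 13) ≡ 15/17 mod 19. 17⁻¹ ≡ 9 (mod 19) since 17·9 = 153 ≡ 1, so λ ≡ 2.
  x = λ² - 13 - 11 = 4 - 24 ≡ 18; y = λ·(13 - 18) - 7 ≡ 2. → (18, 2)
5Q: (18, 2) + (11, 3). λ = (3 - 2)/(11 - 18) ≡ 1/12 mod 19. 12⁻¹ ≡ 8 (mod 19), so λ ≡ 8.
  x = λ² - 18 - 11 = 64 - 29 ≡ 16; y = λ·(18 - 16) - 2 ≡ 14. → (16, 14)
6Q: (16, 14) + (11, 3). λ = (3 - 14)/(11 - 16) ≡ 8/14 mod 19. 14⁻¹ ≡ 15 (mod 19), so λ ≡ 6.
  x = λ² - 16 - 11 = 36 - 27 ≡ 9; y = λ·(16 - 9) - 14 ≡ 9. → (9, 9)
7Q: (9, 9) + (11, 3). λ = (3 - 9)/(11 - 9) ≡ 13/2 mod 19. 2⁻¹ ≡ 10 (mod 19) since 2·10 = 20 ≡ 1, so λ ≡ 16.
  x = λ² - 9 - 11 = 256 - 20 ≡ 8; y = λ·(9 - 8) - 9 ≡ 7. → (8, 7)
8Q: (8, 7) + (11, 3). λ = (3 - 7)/(11 - 8) ≡ 15/3 mod 19. 3⁻¹ ≡ 13 (mod 19), so λ ≡ 5.
  x = λ² - 8 - 11 = 25 - 19 ≡ 6; y = λ·(8 - 6) - 7 ≡ 3. → (6, 3)

(6, 3)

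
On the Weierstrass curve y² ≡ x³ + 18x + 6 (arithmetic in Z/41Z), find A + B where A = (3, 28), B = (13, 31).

(5, 37)

(3, 28) + (13, 31). λ = (31 - 28)/(13 - 3) ≡ 3/10 mod 41. 10⁻¹ ≡ 37 (mod 41) since 10·37 = 370 ≡ 1, so λ ≡ 29.
  x = λ² - 3 - 13 = 841 - 16 ≡ 5; y = λ·(3 - 5) - 28 ≡ 37. → (5, 37)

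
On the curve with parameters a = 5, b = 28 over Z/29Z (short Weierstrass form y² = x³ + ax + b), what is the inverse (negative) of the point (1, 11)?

(1, 18)

-(1, 11) = (1, -11 mod 29) = (1, 18).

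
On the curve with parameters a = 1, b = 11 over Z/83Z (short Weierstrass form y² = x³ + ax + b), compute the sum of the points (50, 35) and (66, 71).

(81, 82)

(50, 35) + (66, 71). λ = (71 - 35)/(66 - 50) ≡ 36/16 mod 83. 16⁻¹ ≡ 26 (mod 83) since 16·26 = 416 ≡ 1, so λ ≡ 23.
  x = λ² - 50 - 66 = 529 - 116 ≡ 81; y = λ·(50 - 81) - 35 ≡ 82. → (81, 82)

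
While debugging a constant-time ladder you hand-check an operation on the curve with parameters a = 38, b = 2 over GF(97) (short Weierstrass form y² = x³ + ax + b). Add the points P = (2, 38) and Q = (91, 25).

(2, 38) + (91, 25). λ = (25 - 38)/(91 - 2) ≡ 84/89 mod 97. 89⁻¹ ≡ 12 (mod 97), so λ ≡ 38.
  x = λ² - 2 - 91 = 1444 - 93 ≡ 90; y = λ·(2 - 90) - 38 ≡ 13. → (90, 13)

(90, 13)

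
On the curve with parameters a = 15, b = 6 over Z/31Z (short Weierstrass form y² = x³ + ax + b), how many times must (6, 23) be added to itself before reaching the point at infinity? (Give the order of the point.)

2P: tangent at (6, 23): λ = (3·6² + 15)/(2·23) ≡ 30/15. 15⁻¹ ≡ 29 (mod 31), so λ ≡ 30·29 ≡ 2.
  x = λ² - 6 - 6 = 4 - 12 ≡ 23; y = λ·(6 - 23) - 23 ≡ 5. → (23, 5)
3P: (23, 5) + (6, 23). λ = (23 - 5)/(6 - 23) ≡ 18/14 mod 31. 14⁻¹ ≡ 20 (mod 31) since 14·20 = 280 ≡ 1, so λ ≡ 19.
  x = λ² - 23 - 6 = 361 - 29 ≡ 22; y = λ·(23 - 22) - 5 ≡ 14. → (22, 14)
4P: (22, 14) + (6, 23). λ = (23 - 14)/(6 - 22) ≡ 9/15 mod 31. 15⁻¹ ≡ 29 (mod 31), so λ ≡ 13.
  x = λ² - 22 - 6 = 169 - 28 ≡ 17; y = λ·(22 - 17) - 14 ≡ 20. → (17, 20)
5P: (17, 20) + (6, 23). λ = (23 - 20)/(6 - 17) ≡ 3/20 mod 31. 20⁻¹ ≡ 14 (mod 31), so λ ≡ 11.
  x = λ² - 17 - 6 = 121 - 23 ≡ 5; y = λ·(17 - 5) - 20 ≡ 19. → (5, 19)
6P: (5, 19) + (6, 23). λ = (23 - 19)/(6 - 5) ≡ 4/1 mod 31. 1⁻¹ ≡ 1 (mod 31) since 1·1 = 1 ≡ 1, so λ ≡ 4.
  x = λ² - 5 - 6 = 16 - 11 ≡ 5; y = λ·(5 - 5) - 19 ≡ 12. → (5, 12)
7P: (5, 12) + (6, 23). λ = (23 - 12)/(6 - 5) ≡ 11/1 mod 31. 1⁻¹ ≡ 1 (mod 31) since 1·1 = 1 ≡ 1, so λ ≡ 11.
  x = λ² - 5 - 6 = 121 - 11 ≡ 17; y = λ·(5 - 17) - 12 ≡ 11. → (17, 11)
8P: (17, 11) + (6, 23). λ = (23 - 11)/(6 - 17) ≡ 12/20 mod 31. 20⁻¹ ≡ 14 (mod 31), so λ ≡ 13.
  x = λ² - 17 - 6 = 169 - 23 ≡ 22; y = λ·(17 - 22) - 11 ≡ 17. → (22, 17)
9P: (22, 17) + (6, 23). λ = (23 - 17)/(6 - 22) ≡ 6/15 mod 31. 15⁻¹ ≡ 29 (mod 31), so λ ≡ 19.
  x = λ² - 22 - 6 = 361 - 28 ≡ 23; y = λ·(22 - 23) - 17 ≡ 26. → (23, 26)
10P: (23, 26) + (6, 23). λ = (23 - 26)/(6 - 23) ≡ 28/14 mod 31. 14⁻¹ ≡ 20 (mod 31) since 14·20 = 280 ≡ 1, so λ ≡ 2.
  x = λ² - 23 - 6 = 4 - 29 ≡ 6; y = λ·(23 - 6) - 26 ≡ 8. → (6, 8)
11P: (6, 8) + (6, 23): same x and y₁ ≡ -y₂, so the sum is the point at infinity.
11P = the point at infinity, so the order is 11.

11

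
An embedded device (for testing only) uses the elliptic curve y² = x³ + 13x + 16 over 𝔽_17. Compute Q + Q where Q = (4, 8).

(7, 5)

tangent at (4, 8): λ = (3·4² + 13)/(2·8) ≡ 10/16. 16⁻¹ ≡ 16 (mod 17), so λ ≡ 10·16 ≡ 7.
  x = λ² - 4 - 4 = 49 - 8 ≡ 7; y = λ·(4 - 7) - 8 ≡ 5. → (7, 5)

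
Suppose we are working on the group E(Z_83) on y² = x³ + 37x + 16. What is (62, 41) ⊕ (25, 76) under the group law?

(36, 69)

(62, 41) + (25, 76). λ = (76 - 41)/(25 - 62) ≡ 35/46 mod 83. 46⁻¹ ≡ 74 (mod 83) since 46·74 = 3404 ≡ 1, so λ ≡ 17.
  x = λ² - 62 - 25 = 289 - 87 ≡ 36; y = λ·(62 - 36) - 41 ≡ 69. → (36, 69)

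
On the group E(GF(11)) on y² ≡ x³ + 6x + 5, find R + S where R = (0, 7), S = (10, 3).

(6, 2)

(0, 7) + (10, 3). λ = (3 - 7)/(10 - 0) ≡ 7/10 mod 11. 10⁻¹ ≡ 10 (mod 11), so λ ≡ 4.
  x = λ² - 0 - 10 = 16 - 10 ≡ 6; y = λ·(0 - 6) - 7 ≡ 2. → (6, 2)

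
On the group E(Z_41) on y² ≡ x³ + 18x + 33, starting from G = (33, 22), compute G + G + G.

(13, 39)

Repeated addition: build up to 3G.
2G: tangent at (33, 22): λ = (3·33² + 18)/(2·22) ≡ 5/3. 3⁻¹ ≡ 14 (mod 41) since 3·14 = 42 ≡ 1, so λ ≡ 5·14 ≡ 29.
  x = λ² - 33 - 33 = 841 - 66 ≡ 37; y = λ·(33 - 37) - 22 ≡ 26. → (37, 26)
3G: (37, 26) + (33, 22). λ = (22 - 26)/(33 - 37) ≡ 37/37 mod 41. 37⁻¹ ≡ 10 (mod 41), so λ ≡ 1.
  x = λ² - 37 - 33 = 1 - 70 ≡ 13; y = λ·(37 - 13) - 26 ≡ 39. → (13, 39)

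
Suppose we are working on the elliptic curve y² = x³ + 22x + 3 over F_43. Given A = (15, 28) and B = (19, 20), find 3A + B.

(25, 28)

First 3A:
Repeated addition: build up to 3A.
2A: tangent at (15, 28): λ = (3·15² + 22)/(2·28) ≡ 9/13. 13⁻¹ ≡ 10 (mod 43), so λ ≡ 9·10 ≡ 4.
  x = λ² - 15 - 15 = 16 - 30 ≡ 29; y = λ·(15 - 29) - 28 ≡ 2. → (29, 2)
3A: (29, 2) + (15, 28). λ = (28 - 2)/(15 - 29) ≡ 26/29 mod 43. 29⁻¹ ≡ 3 (mod 43) since 29·3 = 87 ≡ 1, so λ ≡ 35.
  x = λ² - 29 - 15 = 1225 - 44 ≡ 20; y = λ·(29 - 20) - 2 ≡ 12. → (20, 12)
3A = (20, 12).
Finally 3A + B:
(20, 12) + (19, 20). λ = (20 - 12)/(19 - 20) ≡ 8/42 mod 43. 42⁻¹ ≡ 42 (mod 43) since 42·42 = 1764 ≡ 1, so λ ≡ 35.
  x = λ² - 20 - 19 = 1225 - 39 ≡ 25; y = λ·(20 - 25) - 12 ≡ 28. → (25, 28)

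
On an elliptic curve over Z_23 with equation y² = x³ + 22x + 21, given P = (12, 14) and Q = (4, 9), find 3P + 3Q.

First 3P:
Repeated addition: build up to 3P.
2P: tangent at (12, 14): λ = (3·12² + 22)/(2·14) ≡ 17/5. 5⁻¹ ≡ 14 (mod 23), so λ ≡ 17·14 ≡ 8.
  x = λ² - 12 - 12 = 64 - 24 ≡ 17; y = λ·(12 - 17) - 14 ≡ 15. → (17, 15)
3P: (17, 15) + (12, 14). λ = (14 - 15)/(12 - 17) ≡ 22/18 mod 23. 18⁻¹ ≡ 9 (mod 23), so λ ≡ 14.
  x = λ² - 17 - 12 = 196 - 29 ≡ 6; y = λ·(17 - 6) - 15 ≡ 1. → (6, 1)
3P = (6, 1).
Next 3Q:
Repeated addition: build up to 3Q.
2Q: tangent at (4, 9): λ = (3·4² + 22)/(2·9) ≡ 1/18. 18⁻¹ ≡ 9 (mod 23), so λ ≡ 1·9 ≡ 9.
  x = λ² - 4 - 4 = 81 - 8 ≡ 4; y = λ·(4 - 4) - 9 ≡ 14. → (4, 14)
3Q: (4, 14) + (4, 9): same x and y₁ ≡ -y₂, so the sum is the point at infinity.
3Q = the point at infinity.
Finally 3P + 3Q:
(6, 1) + the point at infinity = (6, 1) (identity).

(6, 1)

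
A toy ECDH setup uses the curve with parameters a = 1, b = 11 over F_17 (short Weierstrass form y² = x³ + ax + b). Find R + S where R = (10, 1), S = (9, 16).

(2, 15)

(10, 1) + (9, 16). λ = (16 - 1)/(9 - 10) ≡ 15/16 mod 17. 16⁻¹ ≡ 16 (mod 17) since 16·16 = 256 ≡ 1, so λ ≡ 2.
  x = λ² - 10 - 9 = 4 - 19 ≡ 2; y = λ·(10 - 2) - 1 ≡ 15. → (2, 15)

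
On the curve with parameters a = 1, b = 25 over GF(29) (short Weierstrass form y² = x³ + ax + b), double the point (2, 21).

(26, 13)

tangent at (2, 21): λ = (3·2² + 1)/(2·21) ≡ 13/13. 13⁻¹ ≡ 9 (mod 29) since 13·9 = 117 ≡ 1, so λ ≡ 13·9 ≡ 1.
  x = λ² - 2 - 2 = 1 - 4 ≡ 26; y = λ·(2 - 26) - 21 ≡ 13. → (26, 13)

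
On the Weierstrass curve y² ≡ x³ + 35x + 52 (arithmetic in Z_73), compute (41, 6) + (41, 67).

The two points share x = 41 and their y-coordinates satisfy 6 + 67 ≡ 0 (mod 73), so they are inverses. Their sum is O.

O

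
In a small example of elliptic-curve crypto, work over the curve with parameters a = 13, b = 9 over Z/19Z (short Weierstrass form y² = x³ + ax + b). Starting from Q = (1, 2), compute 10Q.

(14, 16)

Double-and-add on 10 = (1010)₂. Start with Q = (1, 2) for the leading 1-bit.
double: tangent at (1, 2): λ = (3·1² + 13)/(2·2) ≡ 16/4. 4⁻¹ ≡ 5 (mod 19), so λ ≡ 16·5 ≡ 4.
  x = λ² - 1 - 1 = 16 - 2 ≡ 14; y = λ·(1 - 14) - 2 ≡ 3. → (14, 3)
double: tangent at (14, 3): λ = (3·14² + 13)/(2·3) ≡ 12/6. 6⁻¹ ≡ 16 (mod 19) since 6·16 = 96 ≡ 1, so λ ≡ 12·16 ≡ 2.
  x = λ² - 14 - 14 = 4 - 28 ≡ 14; y = λ·(14 - 14) - 3 ≡ 16. → (14, 16)
add Q: (14, 16) + (1, 2). λ = (2 - 16)/(1 - 14) ≡ 5/6 mod 19. 6⁻¹ ≡ 16 (mod 19) since 6·16 = 96 ≡ 1, so λ ≡ 4.
  x = λ² - 14 - 1 = 16 - 15 ≡ 1; y = λ·(14 - 1) - 16 ≡ 17. → (1, 17)
double: tangent at (1, 17): λ = (3·1² + 13)/(2·17) ≡ 16/15. 15⁻¹ ≡ 14 (mod 19) since 15·14 = 210 ≡ 1, so λ ≡ 16·14 ≡ 15.
  x = λ² - 1 - 1 = 225 - 2 ≡ 14; y = λ·(1 - 14) - 17 ≡ 16. → (14, 16)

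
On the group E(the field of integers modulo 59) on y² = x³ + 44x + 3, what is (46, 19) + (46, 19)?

(15, 47)

tangent at (46, 19): λ = (3·46² + 44)/(2·19) ≡ 20/38. 38⁻¹ ≡ 14 (mod 59), so λ ≡ 20·14 ≡ 44.
  x = λ² - 46 - 46 = 1936 - 92 ≡ 15; y = λ·(46 - 15) - 19 ≡ 47. → (15, 47)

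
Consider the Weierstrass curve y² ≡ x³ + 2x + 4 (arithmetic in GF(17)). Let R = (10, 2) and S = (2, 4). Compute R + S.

(10, 2) + (2, 4). λ = (4 - 2)/(2 - 10) ≡ 2/9 mod 17. 9⁻¹ ≡ 2 (mod 17), so λ ≡ 4.
  x = λ² - 10 - 2 = 16 - 12 ≡ 4; y = λ·(10 - 4) - 2 ≡ 5. → (4, 5)

(4, 5)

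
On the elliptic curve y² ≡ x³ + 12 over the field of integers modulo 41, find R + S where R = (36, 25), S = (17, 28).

(36, 25) + (17, 28). λ = (28 - 25)/(17 - 36) ≡ 3/22 mod 41. 22⁻¹ ≡ 28 (mod 41), so λ ≡ 2.
  x = λ² - 36 - 17 = 4 - 53 ≡ 33; y = λ·(36 - 33) - 25 ≡ 22. → (33, 22)

(33, 22)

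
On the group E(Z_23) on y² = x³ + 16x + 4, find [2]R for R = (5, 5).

(16, 3)

tangent at (5, 5): λ = (3·5² + 16)/(2·5) ≡ 22/10. 10⁻¹ ≡ 7 (mod 23) since 10·7 = 70 ≡ 1, so λ ≡ 22·7 ≡ 16.
  x = λ² - 5 - 5 = 256 - 10 ≡ 16; y = λ·(5 - 16) - 5 ≡ 3. → (16, 3)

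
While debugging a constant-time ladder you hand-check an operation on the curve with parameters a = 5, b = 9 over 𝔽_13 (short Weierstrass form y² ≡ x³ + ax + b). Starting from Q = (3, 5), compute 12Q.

Repeated addition: build up to 12Q.
2Q: tangent at (3, 5): λ = (3·3² + 5)/(2·5) ≡ 6/10. 10⁻¹ ≡ 4 (mod 13), so λ ≡ 6·4 ≡ 11.
  x = λ² - 3 - 3 = 121 - 6 ≡ 11; y = λ·(3 - 11) - 5 ≡ 11. → (11, 11)
3Q: (11, 11) + (3, 5). λ = (5 - 11)/(3 - 11) ≡ 7/5 mod 13. 5⁻¹ ≡ 8 (mod 13), so λ ≡ 4.
  x = λ² - 11 - 3 = 16 - 14 ≡ 2; y = λ·(11 - 2) - 11 ≡ 12. → (2, 12)
4Q: (2, 12) + (3, 5). λ = (5 - 12)/(3 - 2) ≡ 6/1 mod 13. 1⁻¹ ≡ 1 (mod 13), so λ ≡ 6.
  x = λ² - 2 - 3 = 36 - 5 ≡ 5; y = λ·(2 - 5) - 12 ≡ 9. → (5, 9)
5Q: (5, 9) + (3, 5). λ = (5 - 9)/(3 - 5) ≡ 9/11 mod 13. 11⁻¹ ≡ 6 (mod 13), so λ ≡ 2.
  x = λ² - 5 - 3 = 4 - 8 ≡ 9; y = λ·(5 - 9) - 9 ≡ 9. → (9, 9)
6Q: (9, 9) + (3, 5). λ = (5 - 9)/(3 - 9) ≡ 9/7 mod 13. 7⁻¹ ≡ 2 (mod 13) since 7·2 = 14 ≡ 1, so λ ≡ 5.
  x = λ² - 9 - 3 = 25 - 12 ≡ 0; y = λ·(9 - 0) - 9 ≡ 10. → (0, 10)
7Q: (0, 10) + (3, 5). λ = (5 - 10)/(3 - 0) ≡ 8/3 mod 13. 3⁻¹ ≡ 9 (mod 13), so λ ≡ 7.
  x = λ² - 0 - 3 = 49 - 3 ≡ 7; y = λ·(0 - 7) - 10 ≡ 6. → (7, 6)
8Q: (7, 6) + (3, 5). λ = (5 - 6)/(3 - 7) ≡ 12/9 mod 13. 9⁻¹ ≡ 3 (mod 13) since 9·3 = 27 ≡ 1, so λ ≡ 10.
  x = λ² - 7 - 3 = 100 - 10 ≡ 12; y = λ·(7 - 12) - 6 ≡ 9. → (12, 9)
9Q: (12, 9) + (3, 5). λ = (5 - 9)/(3 - 12) ≡ 9/4 mod 13. 4⁻¹ ≡ 10 (mod 13) since 4·10 = 40 ≡ 1, so λ ≡ 12.
  x = λ² - 12 - 3 = 144 - 15 ≡ 12; y = λ·(12 - 12) - 9 ≡ 4. → (12, 4)
10Q: (12, 4) + (3, 5). λ = (5 - 4)/(3 - 12) ≡ 1/4 mod 13. 4⁻¹ ≡ 10 (mod 13) since 4·10 = 40 ≡ 1, so λ ≡ 10.
  x = λ² - 12 - 3 = 100 - 15 ≡ 7; y = λ·(12 - 7) - 4 ≡ 7. → (7, 7)
11Q: (7, 7) + (3, 5). λ = (5 - 7)/(3 - 7) ≡ 11/9 mod 13. 9⁻¹ ≡ 3 (mod 13) since 9·3 = 27 ≡ 1, so λ ≡ 7.
  x = λ² - 7 - 3 = 49 - 10 ≡ 0; y = λ·(7 - 0) - 7 ≡ 3. → (0, 3)
12Q: (0, 3) + (3, 5). λ = (5 - 3)/(3 - 0) ≡ 2/3 mod 13. 3⁻¹ ≡ 9 (mod 13), so λ ≡ 5.
  x = λ² - 0 - 3 = 25 - 3 ≡ 9; y = λ·(0 - 9) - 3 ≡ 4. → (9, 4)

(9, 4)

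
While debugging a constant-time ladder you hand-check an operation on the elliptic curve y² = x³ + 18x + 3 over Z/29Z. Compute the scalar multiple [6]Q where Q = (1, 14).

Repeated addition: build up to 6Q.
2Q: tangent at (1, 14): λ = (3·1² + 18)/(2·14) ≡ 21/28. 28⁻¹ ≡ 28 (mod 29) since 28·28 = 784 ≡ 1, so λ ≡ 21·28 ≡ 8.
  x = λ² - 1 - 1 = 64 - 2 ≡ 4; y = λ·(1 - 4) - 14 ≡ 20. → (4, 20)
3Q: (4, 20) + (1, 14). λ = (14 - 20)/(1 - 4) ≡ 23/26 mod 29. 26⁻¹ ≡ 19 (mod 29), so λ ≡ 2.
  x = λ² - 4 - 1 = 4 - 5 ≡ 28; y = λ·(4 - 28) - 20 ≡ 19. → (28, 19)
4Q: (28, 19) + (1, 14). λ = (14 - 19)/(1 - 28) ≡ 24/2 mod 29. 2⁻¹ ≡ 15 (mod 29), so λ ≡ 12.
  x = λ² - 28 - 1 = 144 - 29 ≡ 28; y = λ·(28 - 28) - 19 ≡ 10. → (28, 10)
5Q: (28, 10) + (1, 14). λ = (14 - 10)/(1 - 28) ≡ 4/2 mod 29. 2⁻¹ ≡ 15 (mod 29), so λ ≡ 2.
  x = λ² - 28 - 1 = 4 - 29 ≡ 4; y = λ·(28 - 4) - 10 ≡ 9. → (4, 9)
6Q: (4, 9) + (1, 14). λ = (14 - 9)/(1 - 4) ≡ 5/26 mod 29. 26⁻¹ ≡ 19 (mod 29) since 26·19 = 494 ≡ 1, so λ ≡ 8.
  x = λ² - 4 - 1 = 64 - 5 ≡ 1; y = λ·(4 - 1) - 9 ≡ 15. → (1, 15)

(1, 15)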